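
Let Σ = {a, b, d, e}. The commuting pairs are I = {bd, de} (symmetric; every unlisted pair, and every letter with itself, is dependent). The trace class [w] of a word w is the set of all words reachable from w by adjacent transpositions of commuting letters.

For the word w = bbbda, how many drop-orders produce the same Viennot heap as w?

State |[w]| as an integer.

4

#0=b has no predecessor
#1=b depends on [0:b]
#2=b depends on [1:b]
#3=d has no predecessor
#4=a depends on [2:b, 3:d]
sources: [0:b, 3:d]
N(rest) = Σ N(rest − s) over sources s of rest; N(one piece) = 1:
  size 1 → [4]=1
  size 2 → [2,4]=1  [3,4]=1
  size 3 → [1,2,4]=1  [2,3,4]=2
  first=0(b) contributes 3
  first=3(d) contributes 1
|[w]| = 4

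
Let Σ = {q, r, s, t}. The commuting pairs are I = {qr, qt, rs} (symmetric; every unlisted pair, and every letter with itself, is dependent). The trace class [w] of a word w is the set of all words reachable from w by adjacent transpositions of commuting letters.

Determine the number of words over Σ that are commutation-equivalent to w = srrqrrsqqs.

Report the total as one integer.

piece 0:s — minimal
piece 1:r — minimal
piece 2:r rests on {1:r}
piece 3:q rests on {0:s}
piece 4:r rests on {2:r}
piece 5:r rests on {4:r}
piece 6:s rests on {3:q}
piece 7:q rests on {6:s}
piece 8:q rests on {7:q}
piece 9:s rests on {8:q}
minimal pieces: {0:s, 1:r}
ways to finish when only these pieces remain (= sum over removing one remaining piece with nothing left below it):
  1 left: {5}→1  {9}→1
  2 left: {4,5}→1  {5,9}→2  {8,9}→1
  3 left: {2,4,5}→1  {4,5,9}→3  {5,8,9}→3  {7,8,9}→1
  4 left: {1,2,4,5}→1  {2,4,5,9}→4  {4,5,8,9}→6  {5,7,8,9}→4  {6,7,8,9}→1
  5 left: {1,2,4,5,9}→5  {2,4,5,8,9}→10  {3,6,7,8,9}→1  {4,5,7,8,9}→10  {5,6,7,8,9}→5
  6 left: {0,3,6,7,8,9}→1  {1,2,4,5,8,9}→15  {2,4,5,7,8,9}→20  {3,5,6,7,8,9}→6  {4,5,6,7,8,9}→15
  7 left: {0,3,5,6,7,8,9}→7  {1,2,4,5,7,8,9}→35  {2,4,5,6,7,8,9}→35  {3,4,5,6,7,8,9}→21
  8 left: {0,3,4,5,6,7,8,9}→28  {1,2,4,5,6,7,8,9}→70  {2,3,4,5,6,7,8,9}→56
  placing 0:s first → 126 extensions
  placing 1:r first → 84 extensions
total linear extensions = 210

210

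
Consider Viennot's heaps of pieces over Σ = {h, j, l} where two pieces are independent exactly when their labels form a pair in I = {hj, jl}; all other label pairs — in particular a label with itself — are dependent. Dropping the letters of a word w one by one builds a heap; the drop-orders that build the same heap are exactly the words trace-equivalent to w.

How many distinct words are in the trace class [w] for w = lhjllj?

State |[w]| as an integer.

15

0(l) covers ∅
1(h) covers 0:l
2(j) covers ∅
3(l) covers 1:h
4(l) covers 3:l
5(j) covers 2:j
floor of heap: 0:l, 2:j
completions by unplaced set U, small U first (add the entries for U minus each lowest piece of U):
  |U|=1: {4}:1  {5}:1
  |U|=2: {2,5}:1  {3,4}:1  {4,5}:2
  |U|=3: {1,3,4}:1  {2,4,5}:3  {3,4,5}:3
  |U|=4: {0,1,3,4}:1  {1,3,4,5}:4  {2,3,4,5}:6
  start at 0(l): 10
  start at 2(j): 5
sum over floor = 15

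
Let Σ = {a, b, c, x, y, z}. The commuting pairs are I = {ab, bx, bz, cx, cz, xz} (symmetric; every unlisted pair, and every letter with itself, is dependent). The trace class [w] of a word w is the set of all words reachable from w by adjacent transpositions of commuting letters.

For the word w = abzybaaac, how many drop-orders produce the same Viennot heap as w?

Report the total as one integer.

drop 0:a onto floor
drop 1:b onto floor
drop 2:z onto {0:a}
drop 3:y onto {1:b, 2:z}
drop 4:b onto {3:y}
drop 5:a onto {3:y}
drop 6:a onto {5:a}
drop 7:a onto {6:a}
drop 8:c onto {4:b, 7:a}
ground layer = {0:a, 1:b}
drop-orders for the pieces not yet dropped (sum over which currently-grounded one goes next):
  1 to go: {8} 1
  2 to go: {4,8} 1  {7,8} 1
  3 to go: {4,7,8} 2  {6,7,8} 1
  4 to go: {4,6,7,8} 3  {5,6,7,8} 1
  5 to go: {4,5,6,7,8} 4
  6 to go: {3,4,5,6,7,8} 4
  7 to go: {1,3,4,5,6,7,8} 4  {2,3,4,5,6,7,8} 4
  if 0:a drops first: 8 orders
  if 1:b drops first: 4 orders
heap linearizations: 12

12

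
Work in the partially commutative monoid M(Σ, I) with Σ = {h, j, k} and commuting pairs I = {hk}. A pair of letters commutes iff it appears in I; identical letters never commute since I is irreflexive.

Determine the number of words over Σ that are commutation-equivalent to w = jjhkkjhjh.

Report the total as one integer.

piece 0:j — minimal
piece 1:j rests on {0:j}
piece 2:h rests on {1:j}
piece 3:k rests on {1:j}
piece 4:k rests on {3:k}
piece 5:j rests on {2:h, 4:k}
piece 6:h rests on {5:j}
piece 7:j rests on {6:h}
piece 8:h rests on {7:j}
minimal pieces: {0:j}
ways to finish when only these pieces remain (= sum over removing one remaining piece with nothing left below it):
  1 left: {8}→1
  2 left: {7,8}→1
  3 left: {6,7,8}→1
  4 left: {5,6,7,8}→1
  5 left: {2,5,6,7,8}→1  {4,5,6,7,8}→1
  6 left: {2,4,5,6,7,8}→2  {3,4,5,6,7,8}→1
  7 left: {2,3,4,5,6,7,8}→3
  placing 0:j first → 3 extensions

3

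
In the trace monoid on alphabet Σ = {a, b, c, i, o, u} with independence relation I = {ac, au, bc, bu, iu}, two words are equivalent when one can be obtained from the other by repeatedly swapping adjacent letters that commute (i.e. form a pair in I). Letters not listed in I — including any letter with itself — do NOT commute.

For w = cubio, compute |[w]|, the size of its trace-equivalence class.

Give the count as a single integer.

piece 0:c — minimal
piece 1:u rests on {0:c}
piece 2:b — minimal
piece 3:i rests on {0:c, 2:b}
piece 4:o rests on {1:u, 3:i}
minimal pieces: {0:c, 2:b}
ways to finish when only these pieces remain (= sum over removing one remaining piece with nothing left below it):
  1 left: {4}→1
  2 left: {1,4}→1  {3,4}→1
  3 left: {1,3,4}→2  {2,3,4}→1
  placing 0:c first → 3 extensions
  placing 2:b first → 2 extensions
total linear extensions = 5

5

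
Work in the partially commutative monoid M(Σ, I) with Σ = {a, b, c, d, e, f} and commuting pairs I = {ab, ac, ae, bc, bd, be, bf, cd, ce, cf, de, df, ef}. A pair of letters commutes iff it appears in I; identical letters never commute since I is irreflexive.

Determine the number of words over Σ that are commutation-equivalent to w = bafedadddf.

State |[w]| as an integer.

720

0(b) covers ∅
1(a) covers ∅
2(f) covers 1:a
3(e) covers ∅
4(d) covers 1:a
5(a) covers 2:f, 4:d
6(d) covers 5:a
7(d) covers 6:d
8(d) covers 7:d
9(f) covers 5:a
floor of heap: 0:b, 1:a, 3:e
completions by unplaced set U, small U first (add the entries for U minus each lowest piece of U):
  |U|=1: {0}:1  {3}:1  {8}:1  {9}:1
  |U|=2: {0,3}:2  {0,8}:2  {0,9}:2  {3,8}:2  {3,9}:2  {7,8}:1  {8,9}:2
  |U|=3: {0,3,8}:6  {0,3,9}:6  {0,7,8}:3  {0,8,9}:6  {3,7,8}:3  {3,8,9}:6  {6,7,8}:1  {7,8,9}:3
  |U|=4: {0,3,7,8}:12  {0,3,8,9}:24  {0,6,7,8}:4  {0,7,8,9}:12  {3,6,7,8}:4  {3,7,8,9}:12  {6,7,8,9}:4
  |U|=5: {0,3,6,7,8}:20  {0,3,7,8,9}:60  {0,6,7,8,9}:20  {3,6,7,8,9}:20  {5,6,7,8,9}:4
  |U|=6: {0,3,6,7,8,9}:120  {0,5,6,7,8,9}:24  {2,5,6,7,8,9}:4  {3,5,6,7,8,9}:24  {4,5,6,7,8,9}:4
  |U|=7: {0,2,5,6,7,8,9}:28  {0,3,5,6,7,8,9}:168  {0,4,5,6,7,8,9}:28  {2,3,5,6,7,8,9}:28  {2,4,5,6,7,8,9}:8  {3,4,5,6,7,8,9}:28
  |U|=8: {0,2,3,5,6,7,8,9}:224  {0,2,4,5,6,7,8,9}:64  {0,3,4,5,6,7,8,9}:224  {1,2,4,5,6,7,8,9}:8  {2,3,4,5,6,7,8,9}:64
  start at 0(b): 72
  start at 1(a): 576
  start at 3(e): 72
sum over floor = 720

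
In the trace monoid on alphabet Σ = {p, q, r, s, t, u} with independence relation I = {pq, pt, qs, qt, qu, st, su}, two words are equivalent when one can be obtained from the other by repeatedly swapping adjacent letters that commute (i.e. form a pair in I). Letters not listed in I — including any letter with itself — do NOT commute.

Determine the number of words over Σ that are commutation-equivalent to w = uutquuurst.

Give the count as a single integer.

piece 0:u — minimal
piece 1:u rests on {0:u}
piece 2:t rests on {1:u}
piece 3:q — minimal
piece 4:u rests on {2:t}
piece 5:u rests on {4:u}
piece 6:u rests on {5:u}
piece 7:r rests on {3:q, 6:u}
piece 8:s rests on {7:r}
piece 9:t rests on {7:r}
minimal pieces: {0:u, 3:q}
ways to finish when only these pieces remain (= sum over removing one remaining piece with nothing left below it):
  1 left: {8}→1  {9}→1
  2 left: {8,9}→2
  3 left: {7,8,9}→2
  4 left: {3,7,8,9}→2  {6,7,8,9}→2
  5 left: {3,6,7,8,9}→4  {5,6,7,8,9}→2
  6 left: {3,5,6,7,8,9}→6  {4,5,6,7,8,9}→2
  7 left: {2,4,5,6,7,8,9}→2  {3,4,5,6,7,8,9}→8
  8 left: {1,2,4,5,6,7,8,9}→2  {2,3,4,5,6,7,8,9}→10
  placing 0:u first → 12 extensions
  placing 3:q first → 2 extensions
total linear extensions = 14

14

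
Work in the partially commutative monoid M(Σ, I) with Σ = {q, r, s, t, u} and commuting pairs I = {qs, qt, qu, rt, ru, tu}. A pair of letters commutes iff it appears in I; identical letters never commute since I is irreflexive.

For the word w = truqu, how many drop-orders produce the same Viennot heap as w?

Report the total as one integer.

30

drop 0:t onto floor
drop 1:r onto floor
drop 2:u onto floor
drop 3:q onto {1:r}
drop 4:u onto {2:u}
ground layer = {0:t, 1:r, 2:u}
drop-orders for the pieces not yet dropped (sum over which currently-grounded one goes next):
  1 to go: {0} 1  {3} 1  {4} 1
  2 to go: {0,3} 2  {0,4} 2  {1,3} 1  {2,4} 1  {3,4} 2
  3 to go: {0,1,3} 3  {0,2,4} 3  {0,3,4} 6  {1,3,4} 3  {2,3,4} 3
  if 0:t drops first: 6 orders
  if 1:r drops first: 12 orders
  if 2:u drops first: 12 orders
heap linearizations: 30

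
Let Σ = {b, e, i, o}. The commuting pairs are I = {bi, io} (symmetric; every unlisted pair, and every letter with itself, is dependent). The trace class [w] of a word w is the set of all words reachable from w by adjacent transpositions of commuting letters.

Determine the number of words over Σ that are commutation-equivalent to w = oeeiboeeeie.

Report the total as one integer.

3

piece 0:o — minimal
piece 1:e rests on {0:o}
piece 2:e rests on {1:e}
piece 3:i rests on {2:e}
piece 4:b rests on {2:e}
piece 5:o rests on {4:b}
piece 6:e rests on {3:i, 5:o}
piece 7:e rests on {6:e}
piece 8:e rests on {7:e}
piece 9:i rests on {8:e}
piece 10:e rests on {9:i}
minimal pieces: {0:o}
ways to finish when only these pieces remain (= sum over removing one remaining piece with nothing left below it):
  1 left: {10}→1
  2 left: {9,10}→1
  3 left: {8,9,10}→1
  4 left: {7,8,9,10}→1
  5 left: {6,7,8,9,10}→1
  6 left: {3,6,7,8,9,10}→1  {5,6,7,8,9,10}→1
  7 left: {3,5,6,7,8,9,10}→2  {4,5,6,7,8,9,10}→1
  8 left: {3,4,5,6,7,8,9,10}→3
  9 left: {2,3,4,5,6,7,8,9,10}→3
  placing 0:o first → 3 extensions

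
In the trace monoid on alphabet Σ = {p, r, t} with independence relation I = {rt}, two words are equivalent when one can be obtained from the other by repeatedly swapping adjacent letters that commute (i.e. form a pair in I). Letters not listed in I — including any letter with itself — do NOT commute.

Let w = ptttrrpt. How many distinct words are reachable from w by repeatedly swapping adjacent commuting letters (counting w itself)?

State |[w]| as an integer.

10

drop 0:p onto floor
drop 1:t onto {0:p}
drop 2:t onto {1:t}
drop 3:t onto {2:t}
drop 4:r onto {0:p}
drop 5:r onto {4:r}
drop 6:p onto {3:t, 5:r}
drop 7:t onto {6:p}
ground layer = {0:p}
drop-orders for the pieces not yet dropped (sum over which currently-grounded one goes next):
  1 to go: {7} 1
  2 to go: {6,7} 1
  3 to go: {3,6,7} 1  {5,6,7} 1
  4 to go: {2,3,6,7} 1  {3,5,6,7} 2  {4,5,6,7} 1
  5 to go: {1,2,3,6,7} 1  {2,3,5,6,7} 3  {3,4,5,6,7} 3
  6 to go: {1,2,3,5,6,7} 4  {2,3,4,5,6,7} 6
  if 0:p drops first: 10 orders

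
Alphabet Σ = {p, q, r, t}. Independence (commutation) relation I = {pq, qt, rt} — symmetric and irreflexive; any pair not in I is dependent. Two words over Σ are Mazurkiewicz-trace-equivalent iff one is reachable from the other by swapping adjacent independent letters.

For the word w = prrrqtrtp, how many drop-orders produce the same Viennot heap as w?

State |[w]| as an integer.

piece 0:p — minimal
piece 1:r rests on {0:p}
piece 2:r rests on {1:r}
piece 3:r rests on {2:r}
piece 4:q rests on {3:r}
piece 5:t rests on {0:p}
piece 6:r rests on {4:q}
piece 7:t rests on {5:t}
piece 8:p rests on {6:r, 7:t}
minimal pieces: {0:p}
ways to finish when only these pieces remain (= sum over removing one remaining piece with nothing left below it):
  1 left: {8}→1
  2 left: {6,8}→1  {7,8}→1
  3 left: {4,6,8}→1  {5,7,8}→1  {6,7,8}→2
  4 left: {3,4,6,8}→1  {4,6,7,8}→3  {5,6,7,8}→3
  5 left: {2,3,4,6,8}→1  {3,4,6,7,8}→4  {4,5,6,7,8}→6
  6 left: {1,2,3,4,6,8}→1  {2,3,4,6,7,8}→5  {3,4,5,6,7,8}→10
  7 left: {1,2,3,4,6,7,8}→6  {2,3,4,5,6,7,8}→15
  placing 0:p first → 21 extensions

21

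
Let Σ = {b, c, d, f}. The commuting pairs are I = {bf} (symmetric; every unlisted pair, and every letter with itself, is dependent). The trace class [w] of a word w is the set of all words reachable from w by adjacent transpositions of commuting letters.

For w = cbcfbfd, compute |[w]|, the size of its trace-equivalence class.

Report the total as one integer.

piece 0:c — minimal
piece 1:b rests on {0:c}
piece 2:c rests on {1:b}
piece 3:f rests on {2:c}
piece 4:b rests on {2:c}
piece 5:f rests on {3:f}
piece 6:d rests on {4:b, 5:f}
minimal pieces: {0:c}
ways to finish when only these pieces remain (= sum over removing one remaining piece with nothing left below it):
  1 left: {6}→1
  2 left: {4,6}→1  {5,6}→1
  3 left: {3,5,6}→1  {4,5,6}→2
  4 left: {3,4,5,6}→3
  5 left: {2,3,4,5,6}→3
  placing 0:c first → 3 extensions

3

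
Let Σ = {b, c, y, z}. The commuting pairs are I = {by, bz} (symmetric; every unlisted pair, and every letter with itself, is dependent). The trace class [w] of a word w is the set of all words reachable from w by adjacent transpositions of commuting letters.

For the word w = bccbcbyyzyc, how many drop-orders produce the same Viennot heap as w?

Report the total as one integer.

5

piece 0:b — minimal
piece 1:c rests on {0:b}
piece 2:c rests on {1:c}
piece 3:b rests on {2:c}
piece 4:c rests on {3:b}
piece 5:b rests on {4:c}
piece 6:y rests on {4:c}
piece 7:y rests on {6:y}
piece 8:z rests on {7:y}
piece 9:y rests on {8:z}
piece 10:c rests on {5:b, 9:y}
minimal pieces: {0:b}
ways to finish when only these pieces remain (= sum over removing one remaining piece with nothing left below it):
  1 left: {10}→1
  2 left: {5,10}→1  {9,10}→1
  3 left: {5,9,10}→2  {8,9,10}→1
  4 left: {5,8,9,10}→3  {7,8,9,10}→1
  5 left: {5,7,8,9,10}→4  {6,7,8,9,10}→1
  6 left: {5,6,7,8,9,10}→5
  7 left: {4,5,6,7,8,9,10}→5
  8 left: {3,4,5,6,7,8,9,10}→5
  9 left: {2,3,4,5,6,7,8,9,10}→5
  placing 0:b first → 5 extensions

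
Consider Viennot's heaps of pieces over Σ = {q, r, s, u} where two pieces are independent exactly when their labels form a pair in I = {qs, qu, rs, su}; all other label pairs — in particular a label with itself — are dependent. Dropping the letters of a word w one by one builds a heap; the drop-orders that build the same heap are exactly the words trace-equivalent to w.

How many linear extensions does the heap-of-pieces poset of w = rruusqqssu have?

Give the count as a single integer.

1200

drop 0:r onto floor
drop 1:r onto {0:r}
drop 2:u onto {1:r}
drop 3:u onto {2:u}
drop 4:s onto floor
drop 5:q onto {1:r}
drop 6:q onto {5:q}
drop 7:s onto {4:s}
drop 8:s onto {7:s}
drop 9:u onto {3:u}
ground layer = {0:r, 4:s}
drop-orders for the pieces not yet dropped (sum over which currently-grounded one goes next):
  1 to go: {6} 1  {8} 1  {9} 1
  2 to go: {3,9} 1  {5,6} 1  {6,8} 2  {6,9} 2  {7,8} 1  {8,9} 2
  3 to go: {2,3,9} 1  {3,6,9} 3  {3,8,9} 3  {4,7,8} 1  {5,6,8} 3  {5,6,9} 3  {6,7,8} 3  {6,8,9} 6  {7,8,9} 3
  4 to go: {2,3,6,9} 4  {2,3,8,9} 4  {3,5,6,9} 6  {3,6,8,9} 12  {3,7,8,9} 6  {4,6,7,8} 4  {4,7,8,9} 4  {5,6,7,8} 6  {5,6,8,9} 12  {6,7,8,9} 12
  5 to go: {2,3,5,6,9} 10  {2,3,6,8,9} 20  {2,3,7,8,9} 10  {3,4,7,8,9} 10  {3,5,6,8,9} 30  {3,6,7,8,9} 30  {4,5,6,7,8} 10  {4,6,7,8,9} 20  {5,6,7,8,9} 30
  6 to go: {1,2,3,5,6,9} 10  {2,3,4,7,8,9} 20  {2,3,5,6,8,9} 60  {2,3,6,7,8,9} 60  {3,4,6,7,8,9} 60  {3,5,6,7,8,9} 90  {4,5,6,7,8,9} 60
  7 to go: {0,1,2,3,5,6,9} 10  {1,2,3,5,6,8,9} 70  {2,3,4,6,7,8,9} 140  {2,3,5,6,7,8,9} 210  {3,4,5,6,7,8,9} 210
  8 to go: {0,1,2,3,5,6,8,9} 80  {1,2,3,5,6,7,8,9} 280  {2,3,4,5,6,7,8,9} 560
  if 0:r drops first: 840 orders
  if 4:s drops first: 360 orders
heap linearizations: 1200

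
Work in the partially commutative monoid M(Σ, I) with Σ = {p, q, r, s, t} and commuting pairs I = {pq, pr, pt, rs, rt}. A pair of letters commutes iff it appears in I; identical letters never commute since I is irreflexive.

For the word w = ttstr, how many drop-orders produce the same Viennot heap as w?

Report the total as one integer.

5

0(t) covers ∅
1(t) covers 0:t
2(s) covers 1:t
3(t) covers 2:s
4(r) covers ∅
floor of heap: 0:t, 4:r
completions by unplaced set U, small U first (add the entries for U minus each lowest piece of U):
  |U|=1: {3}:1  {4}:1
  |U|=2: {2,3}:1  {3,4}:2
  |U|=3: {1,2,3}:1  {2,3,4}:3
  start at 0(t): 4
  start at 4(r): 1
sum over floor = 5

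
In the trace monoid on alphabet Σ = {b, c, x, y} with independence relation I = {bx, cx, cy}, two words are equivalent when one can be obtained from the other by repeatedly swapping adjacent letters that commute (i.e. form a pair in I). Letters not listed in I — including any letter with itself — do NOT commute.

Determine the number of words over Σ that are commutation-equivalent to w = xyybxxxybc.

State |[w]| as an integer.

#0=x has no predecessor
#1=y depends on [0:x]
#2=y depends on [1:y]
#3=b depends on [2:y]
#4=x depends on [2:y]
#5=x depends on [4:x]
#6=x depends on [5:x]
#7=y depends on [3:b, 6:x]
#8=b depends on [7:y]
#9=c depends on [8:b]
sources: [0:x]
N(rest) = Σ N(rest − s) over sources s of rest; N(one piece) = 1:
  size 1 → [9]=1
  size 2 → [8,9]=1
  size 3 → [7,8,9]=1
  size 4 → [3,7,8,9]=1  [6,7,8,9]=1
  size 5 → [3,6,7,8,9]=2  [5,6,7,8,9]=1
  size 6 → [3,5,6,7,8,9]=3  [4,5,6,7,8,9]=1
  size 7 → [3,4,5,6,7,8,9]=4
  size 8 → [2,3,4,5,6,7,8,9]=4
  first=0(x) contributes 4

4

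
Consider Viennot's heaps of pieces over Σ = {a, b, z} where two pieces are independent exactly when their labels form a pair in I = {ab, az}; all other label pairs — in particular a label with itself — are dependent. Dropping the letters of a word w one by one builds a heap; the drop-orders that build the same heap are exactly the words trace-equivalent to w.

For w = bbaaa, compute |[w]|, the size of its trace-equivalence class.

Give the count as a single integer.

drop 0:b onto floor
drop 1:b onto {0:b}
drop 2:a onto floor
drop 3:a onto {2:a}
drop 4:a onto {3:a}
ground layer = {0:b, 2:a}
drop-orders for the pieces not yet dropped (sum over which currently-grounded one goes next):
  1 to go: {1} 1  {4} 1
  2 to go: {0,1} 1  {1,4} 2  {3,4} 1
  3 to go: {0,1,4} 3  {1,3,4} 3  {2,3,4} 1
  if 0:b drops first: 4 orders
  if 2:a drops first: 6 orders
heap linearizations: 10

10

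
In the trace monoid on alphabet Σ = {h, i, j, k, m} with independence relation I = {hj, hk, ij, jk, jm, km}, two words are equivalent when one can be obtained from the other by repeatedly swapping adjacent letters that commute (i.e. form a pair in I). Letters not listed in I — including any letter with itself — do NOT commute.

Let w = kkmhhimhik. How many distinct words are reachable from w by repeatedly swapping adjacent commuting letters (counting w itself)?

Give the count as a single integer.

0(k) covers ∅
1(k) covers 0:k
2(m) covers ∅
3(h) covers 2:m
4(h) covers 3:h
5(i) covers 1:k, 4:h
6(m) covers 5:i
7(h) covers 6:m
8(i) covers 7:h
9(k) covers 8:i
floor of heap: 0:k, 2:m
completions by unplaced set U, small U first (add the entries for U minus each lowest piece of U):
  |U|=1: {9}:1
  |U|=2: {8,9}:1
  |U|=3: {7,8,9}:1
  |U|=4: {6,7,8,9}:1
  |U|=5: {5,6,7,8,9}:1
  |U|=6: {1,5,6,7,8,9}:1  {4,5,6,7,8,9}:1
  |U|=7: {0,1,5,6,7,8,9}:1  {1,4,5,6,7,8,9}:2  {3,4,5,6,7,8,9}:1
  |U|=8: {0,1,4,5,6,7,8,9}:3  {1,3,4,5,6,7,8,9}:3  {2,3,4,5,6,7,8,9}:1
  start at 0(k): 4
  start at 2(m): 6
sum over floor = 10

10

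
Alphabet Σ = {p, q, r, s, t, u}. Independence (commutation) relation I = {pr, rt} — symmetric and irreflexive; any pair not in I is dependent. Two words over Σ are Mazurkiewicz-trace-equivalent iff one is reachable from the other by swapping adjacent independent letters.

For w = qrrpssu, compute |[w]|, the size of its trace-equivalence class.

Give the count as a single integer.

piece 0:q — minimal
piece 1:r rests on {0:q}
piece 2:r rests on {1:r}
piece 3:p rests on {0:q}
piece 4:s rests on {2:r, 3:p}
piece 5:s rests on {4:s}
piece 6:u rests on {5:s}
minimal pieces: {0:q}
ways to finish when only these pieces remain (= sum over removing one remaining piece with nothing left below it):
  1 left: {6}→1
  2 left: {5,6}→1
  3 left: {4,5,6}→1
  4 left: {2,4,5,6}→1  {3,4,5,6}→1
  5 left: {1,2,4,5,6}→1  {2,3,4,5,6}→2
  placing 0:q first → 3 extensions

3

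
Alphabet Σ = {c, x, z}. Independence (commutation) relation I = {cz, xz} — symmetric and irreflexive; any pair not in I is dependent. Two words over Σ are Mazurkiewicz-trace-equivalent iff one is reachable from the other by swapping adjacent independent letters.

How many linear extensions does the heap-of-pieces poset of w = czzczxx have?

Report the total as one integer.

35

0(c) covers ∅
1(z) covers ∅
2(z) covers 1:z
3(c) covers 0:c
4(z) covers 2:z
5(x) covers 3:c
6(x) covers 5:x
floor of heap: 0:c, 1:z
completions by unplaced set U, small U first (add the entries for U minus each lowest piece of U):
  |U|=1: {4}:1  {6}:1
  |U|=2: {2,4}:1  {4,6}:2  {5,6}:1
  |U|=3: {1,2,4}:1  {2,4,6}:3  {3,5,6}:1  {4,5,6}:3
  |U|=4: {0,3,5,6}:1  {1,2,4,6}:4  {2,4,5,6}:6  {3,4,5,6}:4
  |U|=5: {0,3,4,5,6}:5  {1,2,4,5,6}:10  {2,3,4,5,6}:10
  start at 0(c): 20
  start at 1(z): 15
sum over floor = 35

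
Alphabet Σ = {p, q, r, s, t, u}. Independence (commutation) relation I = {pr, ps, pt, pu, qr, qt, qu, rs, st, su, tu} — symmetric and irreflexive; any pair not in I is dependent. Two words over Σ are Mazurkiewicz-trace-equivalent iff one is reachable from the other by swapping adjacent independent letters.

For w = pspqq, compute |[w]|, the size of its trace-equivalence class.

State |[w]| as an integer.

3

piece 0:p — minimal
piece 1:s — minimal
piece 2:p rests on {0:p}
piece 3:q rests on {1:s, 2:p}
piece 4:q rests on {3:q}
minimal pieces: {0:p, 1:s}
ways to finish when only these pieces remain (= sum over removing one remaining piece with nothing left below it):
  1 left: {4}→1
  2 left: {3,4}→1
  3 left: {1,3,4}→1  {2,3,4}→1
  placing 0:p first → 2 extensions
  placing 1:s first → 1 extensions
total linear extensions = 3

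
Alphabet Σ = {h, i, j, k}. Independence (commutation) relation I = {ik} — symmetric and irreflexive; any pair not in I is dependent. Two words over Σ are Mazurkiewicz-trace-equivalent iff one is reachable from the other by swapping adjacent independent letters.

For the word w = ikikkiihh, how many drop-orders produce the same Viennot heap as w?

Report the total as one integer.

0(i) covers ∅
1(k) covers ∅
2(i) covers 0:i
3(k) covers 1:k
4(k) covers 3:k
5(i) covers 2:i
6(i) covers 5:i
7(h) covers 4:k, 6:i
8(h) covers 7:h
floor of heap: 0:i, 1:k
completions by unplaced set U, small U first (add the entries for U minus each lowest piece of U):
  |U|=1: {8}:1
  |U|=2: {7,8}:1
  |U|=3: {4,7,8}:1  {6,7,8}:1
  |U|=4: {3,4,7,8}:1  {4,6,7,8}:2  {5,6,7,8}:1
  |U|=5: {1,3,4,7,8}:1  {2,5,6,7,8}:1  {3,4,6,7,8}:3  {4,5,6,7,8}:3
  |U|=6: {0,2,5,6,7,8}:1  {1,3,4,6,7,8}:4  {2,4,5,6,7,8}:4  {3,4,5,6,7,8}:6
  |U|=7: {0,2,4,5,6,7,8}:5  {1,3,4,5,6,7,8}:10  {2,3,4,5,6,7,8}:10
  start at 0(i): 20
  start at 1(k): 15
sum over floor = 35

35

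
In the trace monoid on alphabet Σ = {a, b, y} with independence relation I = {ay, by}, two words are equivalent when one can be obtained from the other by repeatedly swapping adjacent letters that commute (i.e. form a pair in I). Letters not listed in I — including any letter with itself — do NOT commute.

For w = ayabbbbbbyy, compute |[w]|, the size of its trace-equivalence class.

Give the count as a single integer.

165

piece 0:a — minimal
piece 1:y — minimal
piece 2:a rests on {0:a}
piece 3:b rests on {2:a}
piece 4:b rests on {3:b}
piece 5:b rests on {4:b}
piece 6:b rests on {5:b}
piece 7:b rests on {6:b}
piece 8:b rests on {7:b}
piece 9:y rests on {1:y}
piece 10:y rests on {9:y}
minimal pieces: {0:a, 1:y}
ways to finish when only these pieces remain (= sum over removing one remaining piece with nothing left below it):
  1 left: {8}→1  {10}→1
  2 left: {7,8}→1  {8,10}→2  {9,10}→1
  3 left: {1,9,10}→1  {6,7,8}→1  {7,8,10}→3  {8,9,10}→3
  4 left: {1,8,9,10}→4  {5,6,7,8}→1  {6,7,8,10}→4  {7,8,9,10}→6
  5 left: {1,7,8,9,10}→10  {4,5,6,7,8}→1  {5,6,7,8,10}→5  {6,7,8,9,10}→10
  6 left: {1,6,7,8,9,10}→20  {3,4,5,6,7,8}→1  {4,5,6,7,8,10}→6  {5,6,7,8,9,10}→15
  7 left: {1,5,6,7,8,9,10}→35  {2,3,4,5,6,7,8}→1  {3,4,5,6,7,8,10}→7  {4,5,6,7,8,9,10}→21
  8 left: {0,2,3,4,5,6,7,8}→1  {1,4,5,6,7,8,9,10}→56  {2,3,4,5,6,7,8,10}→8  {3,4,5,6,7,8,9,10}→28
  9 left: {0,2,3,4,5,6,7,8,10}→9  {1,3,4,5,6,7,8,9,10}→84  {2,3,4,5,6,7,8,9,10}→36
  placing 0:a first → 120 extensions
  placing 1:y first → 45 extensions
total linear extensions = 165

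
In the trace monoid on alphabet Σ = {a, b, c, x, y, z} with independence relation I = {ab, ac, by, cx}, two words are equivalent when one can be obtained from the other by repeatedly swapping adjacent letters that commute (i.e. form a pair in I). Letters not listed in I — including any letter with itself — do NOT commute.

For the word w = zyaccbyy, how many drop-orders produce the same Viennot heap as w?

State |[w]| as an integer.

10

piece 0:z — minimal
piece 1:y rests on {0:z}
piece 2:a rests on {1:y}
piece 3:c rests on {1:y}
piece 4:c rests on {3:c}
piece 5:b rests on {4:c}
piece 6:y rests on {2:a, 4:c}
piece 7:y rests on {6:y}
minimal pieces: {0:z}
ways to finish when only these pieces remain (= sum over removing one remaining piece with nothing left below it):
  1 left: {5}→1  {7}→1
  2 left: {5,7}→2  {6,7}→1
  3 left: {2,6,7}→1  {5,6,7}→3
  4 left: {2,5,6,7}→4  {4,5,6,7}→3
  5 left: {2,4,5,6,7}→7  {3,4,5,6,7}→3
  6 left: {2,3,4,5,6,7}→10
  placing 0:z first → 10 extensions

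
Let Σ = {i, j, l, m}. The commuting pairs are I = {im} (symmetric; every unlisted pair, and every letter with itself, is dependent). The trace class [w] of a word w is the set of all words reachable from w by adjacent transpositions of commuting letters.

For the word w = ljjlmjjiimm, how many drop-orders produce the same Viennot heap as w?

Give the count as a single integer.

0(l) covers ∅
1(j) covers 0:l
2(j) covers 1:j
3(l) covers 2:j
4(m) covers 3:l
5(j) covers 4:m
6(j) covers 5:j
7(i) covers 6:j
8(i) covers 7:i
9(m) covers 6:j
10(m) covers 9:m
floor of heap: 0:l
completions by unplaced set U, small U first (add the entries for U minus each lowest piece of U):
  |U|=1: {8}:1  {10}:1
  |U|=2: {7,8}:1  {8,10}:2  {9,10}:1
  |U|=3: {7,8,10}:3  {8,9,10}:3
  |U|=4: {7,8,9,10}:6
  |U|=5: {6,7,8,9,10}:6
  |U|=6: {5,6,7,8,9,10}:6
  |U|=7: {4,5,6,7,8,9,10}:6
  |U|=8: {3,4,5,6,7,8,9,10}:6
  |U|=9: {2,3,4,5,6,7,8,9,10}:6
  start at 0(l): 6

6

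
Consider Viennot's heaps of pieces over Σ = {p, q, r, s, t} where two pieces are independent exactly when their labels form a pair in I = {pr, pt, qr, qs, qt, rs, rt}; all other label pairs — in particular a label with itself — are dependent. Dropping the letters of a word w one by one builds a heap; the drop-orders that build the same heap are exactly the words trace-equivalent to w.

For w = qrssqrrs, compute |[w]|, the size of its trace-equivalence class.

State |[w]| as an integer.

560

0(q) covers ∅
1(r) covers ∅
2(s) covers ∅
3(s) covers 2:s
4(q) covers 0:q
5(r) covers 1:r
6(r) covers 5:r
7(s) covers 3:s
floor of heap: 0:q, 1:r, 2:s
completions by unplaced set U, small U first (add the entries for U minus each lowest piece of U):
  |U|=1: {4}:1  {6}:1  {7}:1
  |U|=2: {0,4}:1  {3,7}:1  {4,6}:2  {4,7}:2  {5,6}:1  {6,7}:2
  |U|=3: {0,4,6}:3  {0,4,7}:3  {1,5,6}:1  {2,3,7}:1  {3,4,7}:3  {3,6,7}:3  {4,5,6}:3  {4,6,7}:6  {5,6,7}:3
  |U|=4: {0,3,4,7}:6  {0,4,5,6}:6  {0,4,6,7}:12  {1,4,5,6}:4  {1,5,6,7}:4  {2,3,4,7}:4  {2,3,6,7}:4  {3,4,6,7}:12  {3,5,6,7}:6  {4,5,6,7}:12
  |U|=5: {0,1,4,5,6}:10  {0,2,3,4,7}:10  {0,3,4,6,7}:30  {0,4,5,6,7}:30  {1,3,5,6,7}:10  {1,4,5,6,7}:20  {2,3,4,6,7}:20  {2,3,5,6,7}:10  {3,4,5,6,7}:30
  |U|=6: {0,1,4,5,6,7}:60  {0,2,3,4,6,7}:60  {0,3,4,5,6,7}:90  {1,2,3,5,6,7}:20  {1,3,4,5,6,7}:60  {2,3,4,5,6,7}:60
  start at 0(q): 140
  start at 1(r): 210
  start at 2(s): 210
sum over floor = 560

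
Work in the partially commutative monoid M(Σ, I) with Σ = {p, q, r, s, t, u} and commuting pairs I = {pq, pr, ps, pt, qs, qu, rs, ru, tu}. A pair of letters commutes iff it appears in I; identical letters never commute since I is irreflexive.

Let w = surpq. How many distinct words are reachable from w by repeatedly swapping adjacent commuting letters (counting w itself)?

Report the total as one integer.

#0=s has no predecessor
#1=u depends on [0:s]
#2=r has no predecessor
#3=p depends on [1:u]
#4=q depends on [2:r]
sources: [0:s, 2:r]
N(rest) = Σ N(rest − s) over sources s of rest; N(one piece) = 1:
  size 1 → [3]=1  [4]=1
  size 2 → [1,3]=1  [2,4]=1  [3,4]=2
  size 3 → [0,1,3]=1  [1,3,4]=3  [2,3,4]=3
  first=0(s) contributes 6
  first=2(r) contributes 4
|[w]| = 10

10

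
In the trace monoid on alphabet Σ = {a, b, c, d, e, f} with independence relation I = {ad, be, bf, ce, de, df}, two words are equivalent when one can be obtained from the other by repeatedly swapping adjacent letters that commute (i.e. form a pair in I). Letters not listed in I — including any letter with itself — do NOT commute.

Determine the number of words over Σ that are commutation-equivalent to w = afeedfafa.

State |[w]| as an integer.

9

0(a) covers ∅
1(f) covers 0:a
2(e) covers 1:f
3(e) covers 2:e
4(d) covers ∅
5(f) covers 3:e
6(a) covers 5:f
7(f) covers 6:a
8(a) covers 7:f
floor of heap: 0:a, 4:d
completions by unplaced set U, small U first (add the entries for U minus each lowest piece of U):
  |U|=1: {4}:1  {8}:1
  |U|=2: {4,8}:2  {7,8}:1
  |U|=3: {4,7,8}:3  {6,7,8}:1
  |U|=4: {4,6,7,8}:4  {5,6,7,8}:1
  |U|=5: {3,5,6,7,8}:1  {4,5,6,7,8}:5
  |U|=6: {2,3,5,6,7,8}:1  {3,4,5,6,7,8}:6
  |U|=7: {1,2,3,5,6,7,8}:1  {2,3,4,5,6,7,8}:7
  start at 0(a): 8
  start at 4(d): 1
sum over floor = 9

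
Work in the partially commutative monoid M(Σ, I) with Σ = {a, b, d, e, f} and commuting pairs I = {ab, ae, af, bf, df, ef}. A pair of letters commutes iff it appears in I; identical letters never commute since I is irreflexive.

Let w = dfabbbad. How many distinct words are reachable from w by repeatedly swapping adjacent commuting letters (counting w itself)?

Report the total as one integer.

80

piece 0:d — minimal
piece 1:f — minimal
piece 2:a rests on {0:d}
piece 3:b rests on {0:d}
piece 4:b rests on {3:b}
piece 5:b rests on {4:b}
piece 6:a rests on {2:a}
piece 7:d rests on {5:b, 6:a}
minimal pieces: {0:d, 1:f}
ways to finish when only these pieces remain (= sum over removing one remaining piece with nothing left below it):
  1 left: {1}→1  {7}→1
  2 left: {1,7}→2  {5,7}→1  {6,7}→1
  3 left: {1,5,7}→3  {1,6,7}→3  {2,6,7}→1  {4,5,7}→1  {5,6,7}→2
  4 left: {1,2,6,7}→4  {1,4,5,7}→4  {1,5,6,7}→8  {2,5,6,7}→3  {3,4,5,7}→1  {4,5,6,7}→3
  5 left: {1,2,5,6,7}→15  {1,3,4,5,7}→5  {1,4,5,6,7}→15  {2,4,5,6,7}→6  {3,4,5,6,7}→4
  6 left: {1,2,4,5,6,7}→36  {1,3,4,5,6,7}→24  {2,3,4,5,6,7}→10
  placing 0:d first → 70 extensions
  placing 1:f first → 10 extensions
total linear extensions = 80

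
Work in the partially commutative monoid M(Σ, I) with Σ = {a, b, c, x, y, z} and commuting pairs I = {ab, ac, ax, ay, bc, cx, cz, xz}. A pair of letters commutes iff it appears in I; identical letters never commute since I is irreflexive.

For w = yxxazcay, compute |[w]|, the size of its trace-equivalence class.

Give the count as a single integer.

drop 0:y onto floor
drop 1:x onto {0:y}
drop 2:x onto {1:x}
drop 3:a onto floor
drop 4:z onto {0:y, 3:a}
drop 5:c onto {0:y}
drop 6:a onto {4:z}
drop 7:y onto {2:x, 4:z, 5:c}
ground layer = {0:y, 3:a}
drop-orders for the pieces not yet dropped (sum over which currently-grounded one goes next):
  1 to go: {6} 1  {7} 1
  2 to go: {2,7} 1  {5,7} 1  {6,7} 2
  3 to go: {1,2,7} 1  {2,5,7} 2  {2,6,7} 3  {4,6,7} 2  {5,6,7} 3
  4 to go: {1,2,5,7} 3  {1,2,6,7} 4  {2,4,6,7} 5  {2,5,6,7} 8  {3,4,6,7} 2  {4,5,6,7} 5
  5 to go: {1,2,4,6,7} 9  {1,2,5,6,7} 15  {2,3,4,6,7} 7  {2,4,5,6,7} 18  {3,4,5,6,7} 7
  6 to go: {1,2,3,4,6,7} 16  {1,2,4,5,6,7} 42  {2,3,4,5,6,7} 32
  if 0:y drops first: 90 orders
  if 3:a drops first: 42 orders
heap linearizations: 132

132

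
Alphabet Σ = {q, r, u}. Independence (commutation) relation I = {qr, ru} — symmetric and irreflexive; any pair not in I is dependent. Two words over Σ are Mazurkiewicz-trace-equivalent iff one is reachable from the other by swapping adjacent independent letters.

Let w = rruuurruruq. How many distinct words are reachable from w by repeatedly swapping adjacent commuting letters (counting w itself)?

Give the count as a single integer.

0(r) covers ∅
1(r) covers 0:r
2(u) covers ∅
3(u) covers 2:u
4(u) covers 3:u
5(r) covers 1:r
6(r) covers 5:r
7(u) covers 4:u
8(r) covers 6:r
9(u) covers 7:u
10(q) covers 9:u
floor of heap: 0:r, 2:u
completions by unplaced set U, small U first (add the entries for U minus each lowest piece of U):
  |U|=1: {8}:1  {10}:1
  |U|=2: {6,8}:1  {8,10}:2  {9,10}:1
  |U|=3: {5,6,8}:1  {6,8,10}:3  {7,9,10}:1  {8,9,10}:3
  |U|=4: {1,5,6,8}:1  {4,7,9,10}:1  {5,6,8,10}:4  {6,8,9,10}:6  {7,8,9,10}:4
  |U|=5: {0,1,5,6,8}:1  {1,5,6,8,10}:5  {3,4,7,9,10}:1  {4,7,8,9,10}:5  {5,6,8,9,10}:10  {6,7,8,9,10}:10
  |U|=6: {0,1,5,6,8,10}:6  {1,5,6,8,9,10}:15  {2,3,4,7,9,10}:1  {3,4,7,8,9,10}:6  {4,6,7,8,9,10}:15  {5,6,7,8,9,10}:20
  |U|=7: {0,1,5,6,8,9,10}:21  {1,5,6,7,8,9,10}:35  {2,3,4,7,8,9,10}:7  {3,4,6,7,8,9,10}:21  {4,5,6,7,8,9,10}:35
  |U|=8: {0,1,5,6,7,8,9,10}:56  {1,4,5,6,7,8,9,10}:70  {2,3,4,6,7,8,9,10}:28  {3,4,5,6,7,8,9,10}:56
  |U|=9: {0,1,4,5,6,7,8,9,10}:126  {1,3,4,5,6,7,8,9,10}:126  {2,3,4,5,6,7,8,9,10}:84
  start at 0(r): 210
  start at 2(u): 252
sum over floor = 462

462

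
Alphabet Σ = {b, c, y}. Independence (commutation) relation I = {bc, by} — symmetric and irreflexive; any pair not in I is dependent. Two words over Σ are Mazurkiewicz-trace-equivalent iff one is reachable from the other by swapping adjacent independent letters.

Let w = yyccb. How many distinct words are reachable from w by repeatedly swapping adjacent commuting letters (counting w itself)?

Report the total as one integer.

#0=y has no predecessor
#1=y depends on [0:y]
#2=c depends on [1:y]
#3=c depends on [2:c]
#4=b has no predecessor
sources: [0:y, 4:b]
N(rest) = Σ N(rest − s) over sources s of rest; N(one piece) = 1:
  size 1 → [3]=1  [4]=1
  size 2 → [2,3]=1  [3,4]=2
  size 3 → [1,2,3]=1  [2,3,4]=3
  first=0(y) contributes 4
  first=4(b) contributes 1
|[w]| = 5

5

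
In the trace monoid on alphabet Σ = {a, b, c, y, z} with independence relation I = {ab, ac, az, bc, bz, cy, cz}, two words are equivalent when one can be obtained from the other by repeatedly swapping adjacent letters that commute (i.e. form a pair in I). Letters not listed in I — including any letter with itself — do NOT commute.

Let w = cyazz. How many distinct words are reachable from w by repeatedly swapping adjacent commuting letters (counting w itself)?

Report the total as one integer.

0(c) covers ∅
1(y) covers ∅
2(a) covers 1:y
3(z) covers 1:y
4(z) covers 3:z
floor of heap: 0:c, 1:y
completions by unplaced set U, small U first (add the entries for U minus each lowest piece of U):
  |U|=1: {0}:1  {2}:1  {4}:1
  |U|=2: {0,2}:2  {0,4}:2  {2,4}:2  {3,4}:1
  |U|=3: {0,2,4}:6  {0,3,4}:3  {2,3,4}:3
  start at 0(c): 3
  start at 1(y): 12
sum over floor = 15

15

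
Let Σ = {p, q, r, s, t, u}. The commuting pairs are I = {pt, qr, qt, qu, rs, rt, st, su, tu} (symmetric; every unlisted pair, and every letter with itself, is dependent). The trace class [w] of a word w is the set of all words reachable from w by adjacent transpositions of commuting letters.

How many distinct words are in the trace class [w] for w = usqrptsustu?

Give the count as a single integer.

#0=u has no predecessor
#1=s has no predecessor
#2=q depends on [1:s]
#3=r depends on [0:u]
#4=p depends on [2:q, 3:r]
#5=t has no predecessor
#6=s depends on [4:p]
#7=u depends on [4:p]
#8=s depends on [6:s]
#9=t depends on [5:t]
#10=u depends on [7:u]
sources: [0:u, 1:s, 5:t]
N(rest) = Σ N(rest − s) over sources s of rest; N(one piece) = 1:
  size 1 → [8]=1  [9]=1  [10]=1
  size 2 → [5,9]=1  [6,8]=1  [7,10]=1  [8,9]=2  [8,10]=2  [9,10]=2
  size 3 → [5,8,9]=3  [5,9,10]=3  [6,8,9]=3  [6,8,10]=3  [7,8,10]=3  [7,9,10]=3  [8,9,10]=6
  size 4 → [5,6,8,9]=6  [5,7,9,10]=6  [5,8,9,10]=12  [6,7,8,10]=6  [6,8,9,10]=12  [7,8,9,10]=12
  size 5 → [4,6,7,8,10]=6  [5,6,8,9,10]=30  [5,7,8,9,10]=30  [6,7,8,9,10]=30
  size 6 → [2,4,6,7,8,10]=6  [3,4,6,7,8,10]=6  [4,6,7,8,9,10]=36  [5,6,7,8,9,10]=90
  size 7 → [0,3,4,6,7,8,10]=6  [1,2,4,6,7,8,10]=6  [2,3,4,6,7,8,10]=12  [2,4,6,7,8,9,10]=42  [3,4,6,7,8,9,10]=42  [4,5,6,7,8,9,10]=126
  size 8 → [0,2,3,4,6,7,8,10]=18  [0,3,4,6,7,8,9,10]=48  [1,2,3,4,6,7,8,10]=18  [1,2,4,6,7,8,9,10]=48  [2,3,4,6,7,8,9,10]=96  [2,4,5,6,7,8,9,10]=168  [3,4,5,6,7,8,9,10]=168
  size 9 → [0,1,2,3,4,6,7,8,10]=36  [0,2,3,4,6,7,8,9,10]=162  [0,3,4,5,6,7,8,9,10]=216  [1,2,3,4,6,7,8,9,10]=162  [1,2,4,5,6,7,8,9,10]=216  [2,3,4,5,6,7,8,9,10]=432
  first=0(u) contributes 810
  first=1(s) contributes 810
  first=5(t) contributes 360
|[w]| = 1980

1980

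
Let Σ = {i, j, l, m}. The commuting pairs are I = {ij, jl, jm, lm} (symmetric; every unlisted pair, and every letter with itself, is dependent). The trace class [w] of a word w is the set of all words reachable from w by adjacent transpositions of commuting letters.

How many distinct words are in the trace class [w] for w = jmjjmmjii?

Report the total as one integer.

126

0(j) covers ∅
1(m) covers ∅
2(j) covers 0:j
3(j) covers 2:j
4(m) covers 1:m
5(m) covers 4:m
6(j) covers 3:j
7(i) covers 5:m
8(i) covers 7:i
floor of heap: 0:j, 1:m
completions by unplaced set U, small U first (add the entries for U minus each lowest piece of U):
  |U|=1: {6}:1  {8}:1
  |U|=2: {3,6}:1  {6,8}:2  {7,8}:1
  |U|=3: {2,3,6}:1  {3,6,8}:3  {5,7,8}:1  {6,7,8}:3
  |U|=4: {0,2,3,6}:1  {2,3,6,8}:4  {3,6,7,8}:6  {4,5,7,8}:1  {5,6,7,8}:4
  |U|=5: {0,2,3,6,8}:5  {1,4,5,7,8}:1  {2,3,6,7,8}:10  {3,5,6,7,8}:10  {4,5,6,7,8}:5
  |U|=6: {0,2,3,6,7,8}:15  {1,4,5,6,7,8}:6  {2,3,5,6,7,8}:20  {3,4,5,6,7,8}:15
  |U|=7: {0,2,3,5,6,7,8}:35  {1,3,4,5,6,7,8}:21  {2,3,4,5,6,7,8}:35
  start at 0(j): 56
  start at 1(m): 70
sum over floor = 126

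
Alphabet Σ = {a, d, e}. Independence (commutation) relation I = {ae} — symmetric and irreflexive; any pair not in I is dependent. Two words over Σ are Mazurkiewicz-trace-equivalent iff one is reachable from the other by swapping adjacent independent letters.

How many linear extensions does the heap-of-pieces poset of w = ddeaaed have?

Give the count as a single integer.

6

drop 0:d onto floor
drop 1:d onto {0:d}
drop 2:e onto {1:d}
drop 3:a onto {1:d}
drop 4:a onto {3:a}
drop 5:e onto {2:e}
drop 6:d onto {4:a, 5:e}
ground layer = {0:d}
drop-orders for the pieces not yet dropped (sum over which currently-grounded one goes next):
  1 to go: {6} 1
  2 to go: {4,6} 1  {5,6} 1
  3 to go: {2,5,6} 1  {3,4,6} 1  {4,5,6} 2
  4 to go: {2,4,5,6} 3  {3,4,5,6} 3
  5 to go: {2,3,4,5,6} 6
  if 0:d drops first: 6 orders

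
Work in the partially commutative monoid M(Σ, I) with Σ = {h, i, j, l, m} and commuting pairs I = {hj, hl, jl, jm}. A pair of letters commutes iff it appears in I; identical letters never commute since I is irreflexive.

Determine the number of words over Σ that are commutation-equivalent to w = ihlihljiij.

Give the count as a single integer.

#0=i has no predecessor
#1=h depends on [0:i]
#2=l depends on [0:i]
#3=i depends on [1:h, 2:l]
#4=h depends on [3:i]
#5=l depends on [3:i]
#6=j depends on [3:i]
#7=i depends on [4:h, 5:l, 6:j]
#8=i depends on [7:i]
#9=j depends on [8:i]
sources: [0:i]
N(rest) = Σ N(rest − s) over sources s of rest; N(one piece) = 1:
  size 1 → [9]=1
  size 2 → [8,9]=1
  size 3 → [7,8,9]=1
  size 4 → [4,7,8,9]=1  [5,7,8,9]=1  [6,7,8,9]=1
  size 5 → [4,5,7,8,9]=2  [4,6,7,8,9]=2  [5,6,7,8,9]=2
  size 6 → [4,5,6,7,8,9]=6
  size 7 → [3,4,5,6,7,8,9]=6
  size 8 → [1,3,4,5,6,7,8,9]=6  [2,3,4,5,6,7,8,9]=6
  first=0(i) contributes 12

12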